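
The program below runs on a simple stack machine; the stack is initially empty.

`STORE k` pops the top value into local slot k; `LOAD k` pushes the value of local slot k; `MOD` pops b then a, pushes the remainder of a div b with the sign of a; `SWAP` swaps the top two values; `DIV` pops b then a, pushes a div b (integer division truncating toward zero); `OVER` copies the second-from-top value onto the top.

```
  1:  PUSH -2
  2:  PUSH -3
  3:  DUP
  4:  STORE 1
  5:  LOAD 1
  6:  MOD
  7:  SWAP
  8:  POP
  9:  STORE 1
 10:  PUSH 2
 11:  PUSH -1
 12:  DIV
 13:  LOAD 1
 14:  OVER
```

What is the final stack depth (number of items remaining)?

3

PUSH -2 : [-2]
PUSH -3 : [-2, -3]
DUP     : [-2, -3, -3]
STORE 1 : [-2, -3]
LOAD 1  : [-2, -3, -3]
MOD     : [-2, 0]
SWAP    : [0, -2]
POP     : [0]
STORE 1 : []
PUSH 2  : [2]
PUSH -1 : [2, -1]
DIV     : [-2]
LOAD 1  : [-2, 0]
OVER    : [-2, 0, -2]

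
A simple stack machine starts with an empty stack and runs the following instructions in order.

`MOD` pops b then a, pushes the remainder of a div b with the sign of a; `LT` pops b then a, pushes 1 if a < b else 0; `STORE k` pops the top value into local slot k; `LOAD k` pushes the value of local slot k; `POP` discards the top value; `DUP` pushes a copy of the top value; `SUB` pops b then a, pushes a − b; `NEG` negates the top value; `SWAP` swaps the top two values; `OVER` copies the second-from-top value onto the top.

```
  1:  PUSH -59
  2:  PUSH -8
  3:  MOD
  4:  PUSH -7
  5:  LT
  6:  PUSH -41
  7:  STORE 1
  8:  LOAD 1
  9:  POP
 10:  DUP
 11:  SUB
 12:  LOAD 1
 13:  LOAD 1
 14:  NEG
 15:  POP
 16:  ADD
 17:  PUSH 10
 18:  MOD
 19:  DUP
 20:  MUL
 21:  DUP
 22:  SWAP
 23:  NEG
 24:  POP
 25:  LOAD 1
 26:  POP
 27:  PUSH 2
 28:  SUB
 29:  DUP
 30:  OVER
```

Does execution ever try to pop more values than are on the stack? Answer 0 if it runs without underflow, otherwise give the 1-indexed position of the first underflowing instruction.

0

PUSH -59 -> -59
PUSH -8  -> -59 -8
MOD      -> -3
PUSH -7  -> -3 -7
LT       -> 0
PUSH -41 -> 0 -41
STORE 1  -> 0
LOAD 1   -> 0 -41
POP      -> 0
DUP      -> 0 0
SUB      -> 0
LOAD 1   -> 0 -41
LOAD 1   -> 0 -41 -41
NEG      -> 0 -41 41
POP      -> 0 -41
ADD      -> -41
PUSH 10  -> -41 10
MOD      -> -1
DUP      -> -1 -1
MUL      -> 1
DUP      -> 1 1
SWAP     -> 1 1
NEG      -> 1 -1
POP      -> 1
LOAD 1   -> 1 -41
POP      -> 1
PUSH 2   -> 1 2
SUB      -> -1
DUP      -> -1 -1
OVER     -> -1 -1 -1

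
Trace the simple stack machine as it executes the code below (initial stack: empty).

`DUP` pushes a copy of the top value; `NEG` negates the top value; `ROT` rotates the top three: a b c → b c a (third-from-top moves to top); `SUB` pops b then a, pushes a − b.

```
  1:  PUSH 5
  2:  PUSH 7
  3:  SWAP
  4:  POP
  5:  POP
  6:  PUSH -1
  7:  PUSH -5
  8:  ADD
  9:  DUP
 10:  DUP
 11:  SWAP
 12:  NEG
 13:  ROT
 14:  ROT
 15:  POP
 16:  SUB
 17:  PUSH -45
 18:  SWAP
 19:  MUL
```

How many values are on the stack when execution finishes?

1

PUSH 5   -> 5
PUSH 7   -> 5 7
SWAP     -> 7 5
POP      -> 7
POP      -> (empty)
PUSH -1  -> -1
PUSH -5  -> -1 -5
ADD      -> -6
DUP      -> -6 -6
DUP      -> -6 -6 -6
SWAP     -> -6 -6 -6
NEG      -> -6 -6 6
ROT      -> -6 6 -6
ROT      -> 6 -6 -6
POP      -> 6 -6
SUB      -> 12
PUSH -45 -> 12 -45
SWAP     -> -45 12
MUL      -> -540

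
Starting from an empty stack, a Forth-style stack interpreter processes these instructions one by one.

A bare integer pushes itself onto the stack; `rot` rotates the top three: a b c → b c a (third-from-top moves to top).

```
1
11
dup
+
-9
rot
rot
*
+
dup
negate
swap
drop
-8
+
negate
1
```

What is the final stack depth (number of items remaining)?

2

1      : 1
11     : 1 11
dup    : 1 11 11
+      : 1 22
-9     : 1 22 -9
rot    : 22 -9 1
rot    : -9 1 22
*      : -9 22
+      : 13
dup    : 13 13
negate : 13 -13
swap   : -13 13
drop   : -13
-8     : -13 -8
+      : -21
negate : 21
1      : 21 1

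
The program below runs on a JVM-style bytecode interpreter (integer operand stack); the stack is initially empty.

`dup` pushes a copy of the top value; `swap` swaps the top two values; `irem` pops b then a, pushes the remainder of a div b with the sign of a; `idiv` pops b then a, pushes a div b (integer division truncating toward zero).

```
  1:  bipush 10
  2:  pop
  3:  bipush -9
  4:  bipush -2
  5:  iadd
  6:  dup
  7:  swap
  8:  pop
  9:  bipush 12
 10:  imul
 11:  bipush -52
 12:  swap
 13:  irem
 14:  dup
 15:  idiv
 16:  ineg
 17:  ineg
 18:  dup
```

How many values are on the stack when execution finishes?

2

bipush 10  -> 10
pop        -> (empty)
bipush -9  -> -9
bipush -2  -> -9 -2
iadd       -> -11
dup        -> -11 -11
swap       -> -11 -11
pop        -> -11
bipush 12  -> -11 12
imul       -> -132
bipush -52 -> -132 -52
swap       -> -52 -132
irem       -> -52
dup        -> -52 -52
idiv       -> 1
ineg       -> -1
ineg       -> 1
dup        -> 1 1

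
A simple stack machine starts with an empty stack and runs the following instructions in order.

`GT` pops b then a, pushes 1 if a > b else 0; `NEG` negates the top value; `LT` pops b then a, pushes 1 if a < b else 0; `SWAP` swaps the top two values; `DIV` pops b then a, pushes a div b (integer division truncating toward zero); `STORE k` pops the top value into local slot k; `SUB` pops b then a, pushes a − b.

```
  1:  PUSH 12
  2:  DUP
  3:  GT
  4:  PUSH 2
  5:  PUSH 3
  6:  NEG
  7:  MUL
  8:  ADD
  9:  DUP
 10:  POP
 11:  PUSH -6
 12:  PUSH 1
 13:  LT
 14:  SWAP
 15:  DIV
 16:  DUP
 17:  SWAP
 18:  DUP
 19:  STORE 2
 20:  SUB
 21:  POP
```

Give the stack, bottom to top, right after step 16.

[0, 0]

PUSH 12 -> 12
DUP     -> 12 12
GT      -> 0
PUSH 2  -> 0 2
PUSH 3  -> 0 2 3
NEG     -> 0 2 -3
MUL     -> 0 -6
ADD     -> -6
DUP     -> -6 -6
POP     -> -6
PUSH -6 -> -6 -6
PUSH 1  -> -6 -6 1
LT      -> -6 1
SWAP    -> 1 -6
DIV     -> 0
DUP     -> 0 0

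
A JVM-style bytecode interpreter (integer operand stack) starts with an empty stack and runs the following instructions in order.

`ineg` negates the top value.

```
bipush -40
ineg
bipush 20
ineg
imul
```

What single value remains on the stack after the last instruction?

bipush -40 : [-40]
ineg       : [40]
bipush 20  : [40, 20]
ineg       : [40, -20]
imul       : [-800]

-800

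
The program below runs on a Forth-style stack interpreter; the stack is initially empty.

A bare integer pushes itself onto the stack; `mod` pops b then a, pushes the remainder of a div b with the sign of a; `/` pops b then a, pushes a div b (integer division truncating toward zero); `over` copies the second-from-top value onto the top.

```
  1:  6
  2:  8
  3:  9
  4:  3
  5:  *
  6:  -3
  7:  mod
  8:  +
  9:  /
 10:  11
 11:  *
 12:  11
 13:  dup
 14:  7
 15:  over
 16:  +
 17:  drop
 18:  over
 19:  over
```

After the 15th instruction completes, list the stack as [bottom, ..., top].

[0, 11, 11, 7, 11]

6    -> [6]
8    -> [6, 8]
9    -> [6, 8, 9]
3    -> [6, 8, 9, 3]
*    -> [6, 8, 27]
-3   -> [6, 8, 27, -3]
mod  -> [6, 8, 0]
+    -> [6, 8]
/    -> [0]
11   -> [0, 11]
*    -> [0]
11   -> [0, 11]
dup  -> [0, 11, 11]
7    -> [0, 11, 11, 7]
over -> [0, 11, 11, 7, 11]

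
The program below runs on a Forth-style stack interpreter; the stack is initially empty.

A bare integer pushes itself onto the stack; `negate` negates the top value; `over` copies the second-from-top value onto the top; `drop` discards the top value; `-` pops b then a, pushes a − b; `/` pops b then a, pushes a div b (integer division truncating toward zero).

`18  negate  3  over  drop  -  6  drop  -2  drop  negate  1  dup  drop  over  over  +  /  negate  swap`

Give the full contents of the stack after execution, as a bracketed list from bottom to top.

[0, 21]

18     → [18]
negate → [-18]
3      → [-18, 3]
over   → [-18, 3, -18]
drop   → [-18, 3]
-      → [-21]
6      → [-21, 6]
drop   → [-21]
-2     → [-21, -2]
drop   → [-21]
negate → [21]
1      → [21, 1]
dup    → [21, 1, 1]
drop   → [21, 1]
over   → [21, 1, 21]
over   → [21, 1, 21, 1]
+      → [21, 1, 22]
/      → [21, 0]
negate → [21, 0]
swap   → [0, 21]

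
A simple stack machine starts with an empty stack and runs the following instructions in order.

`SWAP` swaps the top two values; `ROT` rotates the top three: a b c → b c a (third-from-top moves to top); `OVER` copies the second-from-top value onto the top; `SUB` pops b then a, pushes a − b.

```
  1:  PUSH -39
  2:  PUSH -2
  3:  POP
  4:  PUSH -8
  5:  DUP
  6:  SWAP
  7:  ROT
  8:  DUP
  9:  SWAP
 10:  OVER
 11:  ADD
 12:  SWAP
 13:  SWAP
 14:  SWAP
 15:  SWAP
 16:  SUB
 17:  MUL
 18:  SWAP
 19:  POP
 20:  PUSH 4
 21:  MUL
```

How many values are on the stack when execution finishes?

PUSH -39 : [-39]
PUSH -2  : [-39, -2]
POP      : [-39]
PUSH -8  : [-39, -8]
DUP      : [-39, -8, -8]
SWAP     : [-39, -8, -8]
ROT      : [-8, -8, -39]
DUP      : [-8, -8, -39, -39]
SWAP     : [-8, -8, -39, -39]
OVER     : [-8, -8, -39, -39, -39]
ADD      : [-8, -8, -39, -78]
SWAP     : [-8, -8, -78, -39]
SWAP     : [-8, -8, -39, -78]
SWAP     : [-8, -8, -78, -39]
SWAP     : [-8, -8, -39, -78]
SUB      : [-8, -8, 39]
MUL      : [-8, -312]
SWAP     : [-312, -8]
POP      : [-312]
PUSH 4   : [-312, 4]
MUL      : [-1248]

1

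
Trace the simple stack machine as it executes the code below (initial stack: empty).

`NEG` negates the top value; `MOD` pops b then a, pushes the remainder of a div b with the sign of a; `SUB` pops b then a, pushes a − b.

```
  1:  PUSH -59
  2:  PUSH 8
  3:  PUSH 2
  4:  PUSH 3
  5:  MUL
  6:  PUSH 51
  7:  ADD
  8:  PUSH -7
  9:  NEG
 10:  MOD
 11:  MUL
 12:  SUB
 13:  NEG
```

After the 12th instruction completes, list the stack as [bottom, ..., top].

[-67]

PUSH -59 → -59
PUSH 8   → -59 8
PUSH 2   → -59 8 2
PUSH 3   → -59 8 2 3
MUL      → -59 8 6
PUSH 51  → -59 8 6 51
ADD      → -59 8 57
PUSH -7  → -59 8 57 -7
NEG      → -59 8 57 7
MOD      → -59 8 1
MUL      → -59 8
SUB      → -67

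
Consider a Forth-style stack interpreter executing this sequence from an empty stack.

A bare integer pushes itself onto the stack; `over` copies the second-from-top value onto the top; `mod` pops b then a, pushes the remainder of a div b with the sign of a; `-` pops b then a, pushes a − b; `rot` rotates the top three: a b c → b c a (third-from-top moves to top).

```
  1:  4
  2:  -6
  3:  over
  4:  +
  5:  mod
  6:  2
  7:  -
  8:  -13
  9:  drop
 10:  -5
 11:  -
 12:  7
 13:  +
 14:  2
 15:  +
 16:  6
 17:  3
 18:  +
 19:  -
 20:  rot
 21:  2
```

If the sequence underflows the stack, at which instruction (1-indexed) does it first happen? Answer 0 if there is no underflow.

4    -> [4]
-6   -> [4, -6]
over -> [4, -6, 4]
+    -> [4, -2]
mod  -> [0]
2    -> [0, 2]
-    -> [-2]
-13  -> [-2, -13]
drop -> [-2]
-5   -> [-2, -5]
-    -> [3]
7    -> [3, 7]
+    -> [10]
2    -> [10, 2]
+    -> [12]
6    -> [12, 6]
3    -> [12, 6, 3]
+    -> [12, 9]
-    -> [3]
rot  — needs 3 operands, stack has 1 → underflow

20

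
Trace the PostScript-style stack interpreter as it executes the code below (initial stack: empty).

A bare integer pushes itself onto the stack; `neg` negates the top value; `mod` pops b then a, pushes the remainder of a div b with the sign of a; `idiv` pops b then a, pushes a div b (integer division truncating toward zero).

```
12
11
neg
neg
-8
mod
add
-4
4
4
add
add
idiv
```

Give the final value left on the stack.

12   → [12]
11   → [12, 11]
neg  → [12, -11]
neg  → [12, 11]
-8   → [12, 11, -8]
mod  → [12, 3]
add  → [15]
-4   → [15, -4]
4    → [15, -4, 4]
4    → [15, -4, 4, 4]
add  → [15, -4, 8]
add  → [15, 4]
idiv → [3]

3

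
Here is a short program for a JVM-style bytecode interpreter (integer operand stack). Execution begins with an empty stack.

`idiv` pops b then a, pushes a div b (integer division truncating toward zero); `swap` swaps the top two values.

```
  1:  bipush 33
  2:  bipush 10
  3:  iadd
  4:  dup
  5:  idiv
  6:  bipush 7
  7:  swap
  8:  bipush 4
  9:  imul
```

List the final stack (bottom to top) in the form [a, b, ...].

[7, 4]

bipush 33 → [33]
bipush 10 → [33, 10]
iadd      → [43]
dup       → [43, 43]
idiv      → [1]
bipush 7  → [1, 7]
swap      → [7, 1]
bipush 4  → [7, 1, 4]
imul      → [7, 4]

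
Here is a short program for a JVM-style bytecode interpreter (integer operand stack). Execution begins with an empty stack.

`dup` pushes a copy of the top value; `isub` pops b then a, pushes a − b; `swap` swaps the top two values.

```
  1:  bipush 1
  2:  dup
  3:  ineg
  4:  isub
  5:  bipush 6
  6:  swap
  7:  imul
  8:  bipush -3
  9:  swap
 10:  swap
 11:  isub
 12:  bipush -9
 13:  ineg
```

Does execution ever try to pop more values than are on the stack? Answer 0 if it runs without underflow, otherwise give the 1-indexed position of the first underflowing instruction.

bipush 1   [1]
dup        [1, 1]
ineg       [1, -1]
isub       [2]
bipush 6   [2, 6]
swap       [6, 2]
imul       [12]
bipush -3  [12, -3]
swap       [-3, 12]
swap       [12, -3]
isub       [15]
bipush -9  [15, -9]
ineg       [15, 9]

0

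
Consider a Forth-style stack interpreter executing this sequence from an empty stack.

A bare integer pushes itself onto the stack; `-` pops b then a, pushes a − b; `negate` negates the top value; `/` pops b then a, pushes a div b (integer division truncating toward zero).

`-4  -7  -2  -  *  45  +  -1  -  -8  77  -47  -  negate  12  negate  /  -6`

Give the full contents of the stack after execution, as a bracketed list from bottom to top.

-4     : -4
-7     : -4 -7
-2     : -4 -7 -2
-      : -4 -5
*      : 20
45     : 20 45
+      : 65
-1     : 65 -1
-      : 66
-8     : 66 -8
77     : 66 -8 77
-47    : 66 -8 77 -47
-      : 66 -8 124
negate : 66 -8 -124
12     : 66 -8 -124 12
negate : 66 -8 -124 -12
/      : 66 -8 10
-6     : 66 -8 10 -6

[66, -8, 10, -6]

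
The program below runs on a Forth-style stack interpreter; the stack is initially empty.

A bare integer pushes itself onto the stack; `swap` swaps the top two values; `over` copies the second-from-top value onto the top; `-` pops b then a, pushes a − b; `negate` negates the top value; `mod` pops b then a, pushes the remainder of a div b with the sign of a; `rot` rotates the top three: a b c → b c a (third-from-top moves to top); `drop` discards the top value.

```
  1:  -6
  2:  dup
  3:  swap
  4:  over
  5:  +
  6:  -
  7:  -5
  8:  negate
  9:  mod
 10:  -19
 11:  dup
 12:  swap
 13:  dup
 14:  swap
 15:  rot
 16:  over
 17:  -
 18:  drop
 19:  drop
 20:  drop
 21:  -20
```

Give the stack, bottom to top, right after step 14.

-6      -6
dup     -6 -6
swap    -6 -6
over    -6 -6 -6
+       -6 -12
-       6
-5      6 -5
negate  6 5
mod     1
-19     1 -19
dup     1 -19 -19
swap    1 -19 -19
dup     1 -19 -19 -19
swap    1 -19 -19 -19

[1, -19, -19, -19]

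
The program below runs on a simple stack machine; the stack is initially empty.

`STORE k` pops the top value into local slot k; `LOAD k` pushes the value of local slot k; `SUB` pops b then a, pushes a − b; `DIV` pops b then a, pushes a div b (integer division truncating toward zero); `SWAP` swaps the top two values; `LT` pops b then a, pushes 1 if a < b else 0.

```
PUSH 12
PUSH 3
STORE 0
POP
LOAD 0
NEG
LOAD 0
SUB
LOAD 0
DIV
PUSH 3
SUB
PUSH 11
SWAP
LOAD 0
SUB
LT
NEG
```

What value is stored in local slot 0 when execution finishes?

3

PUSH 12 → 12
PUSH 3  → 12 3
STORE 0 → 12
POP     → (empty)
LOAD 0  → 3
NEG     → -3
LOAD 0  → -3 3
SUB     → -6
LOAD 0  → -6 3
DIV     → -2
PUSH 3  → -2 3
SUB     → -5
PUSH 11 → -5 11
SWAP    → 11 -5
LOAD 0  → 11 -5 3
SUB     → 11 -8
LT      → 0
NEG     → 0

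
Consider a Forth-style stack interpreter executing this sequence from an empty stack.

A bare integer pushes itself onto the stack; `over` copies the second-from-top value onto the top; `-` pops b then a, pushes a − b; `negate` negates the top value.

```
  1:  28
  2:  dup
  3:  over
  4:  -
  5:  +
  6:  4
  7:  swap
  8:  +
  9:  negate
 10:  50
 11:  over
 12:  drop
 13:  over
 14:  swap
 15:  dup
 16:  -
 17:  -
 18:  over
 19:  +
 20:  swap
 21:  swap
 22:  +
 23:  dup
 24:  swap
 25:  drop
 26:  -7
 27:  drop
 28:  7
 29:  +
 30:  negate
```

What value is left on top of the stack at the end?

89

28     : 28
dup    : 28 28
over   : 28 28 28
-      : 28 0
+      : 28
4      : 28 4
swap   : 4 28
+      : 32
negate : -32
50     : -32 50
over   : -32 50 -32
drop   : -32 50
over   : -32 50 -32
swap   : -32 -32 50
dup    : -32 -32 50 50
-      : -32 -32 0
-      : -32 -32
over   : -32 -32 -32
+      : -32 -64
swap   : -64 -32
swap   : -32 -64
+      : -96
dup    : -96 -96
swap   : -96 -96
drop   : -96
-7     : -96 -7
drop   : -96
7      : -96 7
+      : -89
negate : 89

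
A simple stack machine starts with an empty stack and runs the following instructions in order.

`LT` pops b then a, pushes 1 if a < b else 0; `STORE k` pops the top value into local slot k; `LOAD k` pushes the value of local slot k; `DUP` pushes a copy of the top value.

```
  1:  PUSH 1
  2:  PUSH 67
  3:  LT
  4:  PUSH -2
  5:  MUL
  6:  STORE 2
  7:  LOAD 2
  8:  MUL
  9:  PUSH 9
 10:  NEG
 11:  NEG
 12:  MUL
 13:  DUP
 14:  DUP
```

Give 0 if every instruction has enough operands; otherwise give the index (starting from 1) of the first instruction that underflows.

PUSH 1  -> 1
PUSH 67 -> 1 67
LT      -> 1
PUSH -2 -> 1 -2
MUL     -> -2
STORE 2 -> (empty)
LOAD 2  -> -2
MUL  — needs 2 operands, stack has 1 → underflow

8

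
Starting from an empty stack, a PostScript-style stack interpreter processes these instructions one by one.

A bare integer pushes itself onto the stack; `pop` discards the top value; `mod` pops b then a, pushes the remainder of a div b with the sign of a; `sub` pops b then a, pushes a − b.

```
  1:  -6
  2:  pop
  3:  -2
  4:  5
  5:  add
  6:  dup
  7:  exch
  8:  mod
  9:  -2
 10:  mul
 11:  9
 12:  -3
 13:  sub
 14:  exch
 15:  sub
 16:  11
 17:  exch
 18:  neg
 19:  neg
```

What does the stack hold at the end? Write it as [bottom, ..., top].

-6    -6
pop   (empty)
-2    -2
5     -2 5
add   3
dup   3 3
exch  3 3
mod   0
-2    0 -2
mul   0
9     0 9
-3    0 9 -3
sub   0 12
exch  12 0
sub   12
11    12 11
exch  11 12
neg   11 -12
neg   11 12

[11, 12]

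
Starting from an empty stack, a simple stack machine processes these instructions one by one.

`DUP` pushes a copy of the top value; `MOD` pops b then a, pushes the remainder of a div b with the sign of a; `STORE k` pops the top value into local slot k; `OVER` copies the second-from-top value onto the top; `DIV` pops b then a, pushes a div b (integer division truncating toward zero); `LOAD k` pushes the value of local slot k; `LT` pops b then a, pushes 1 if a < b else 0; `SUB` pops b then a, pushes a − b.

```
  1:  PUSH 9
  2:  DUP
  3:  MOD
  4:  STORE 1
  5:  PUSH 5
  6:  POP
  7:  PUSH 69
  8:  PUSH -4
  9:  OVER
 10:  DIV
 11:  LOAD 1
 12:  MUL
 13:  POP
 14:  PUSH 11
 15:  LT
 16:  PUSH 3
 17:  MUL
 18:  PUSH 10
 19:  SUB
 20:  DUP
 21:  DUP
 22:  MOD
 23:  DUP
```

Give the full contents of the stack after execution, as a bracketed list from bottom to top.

[-10, 0, 0]

PUSH 9   9
DUP      9 9
MOD      0
STORE 1  (empty)
PUSH 5   5
POP      (empty)
PUSH 69  69
PUSH -4  69 -4
OVER     69 -4 69
DIV      69 0
LOAD 1   69 0 0
MUL      69 0
POP      69
PUSH 11  69 11
LT       0
PUSH 3   0 3
MUL      0
PUSH 10  0 10
SUB      -10
DUP      -10 -10
DUP      -10 -10 -10
MOD      -10 0
DUP      -10 0 0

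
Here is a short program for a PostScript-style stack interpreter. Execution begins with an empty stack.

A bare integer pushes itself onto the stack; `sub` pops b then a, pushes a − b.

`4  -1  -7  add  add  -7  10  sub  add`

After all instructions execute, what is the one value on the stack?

4   -> [4]
-1  -> [4, -1]
-7  -> [4, -1, -7]
add -> [4, -8]
add -> [-4]
-7  -> [-4, -7]
10  -> [-4, -7, 10]
sub -> [-4, -17]
add -> [-21]

-21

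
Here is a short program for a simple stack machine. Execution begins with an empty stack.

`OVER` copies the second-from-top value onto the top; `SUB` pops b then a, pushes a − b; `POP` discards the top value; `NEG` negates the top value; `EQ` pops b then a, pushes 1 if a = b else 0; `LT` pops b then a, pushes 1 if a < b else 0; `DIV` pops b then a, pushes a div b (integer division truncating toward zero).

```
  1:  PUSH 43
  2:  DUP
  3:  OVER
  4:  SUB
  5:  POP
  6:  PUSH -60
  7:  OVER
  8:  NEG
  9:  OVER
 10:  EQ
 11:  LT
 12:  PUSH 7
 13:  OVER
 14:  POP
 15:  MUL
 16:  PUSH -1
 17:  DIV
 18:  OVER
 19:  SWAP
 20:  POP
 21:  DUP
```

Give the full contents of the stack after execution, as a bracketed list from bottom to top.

PUSH 43  : 43
DUP      : 43 43
OVER     : 43 43 43
SUB      : 43 0
POP      : 43
PUSH -60 : 43 -60
OVER     : 43 -60 43
NEG      : 43 -60 -43
OVER     : 43 -60 -43 -60
EQ       : 43 -60 0
LT       : 43 1
PUSH 7   : 43 1 7
OVER     : 43 1 7 1
POP      : 43 1 7
MUL      : 43 7
PUSH -1  : 43 7 -1
DIV      : 43 -7
OVER     : 43 -7 43
SWAP     : 43 43 -7
POP      : 43 43
DUP      : 43 43 43

[43, 43, 43]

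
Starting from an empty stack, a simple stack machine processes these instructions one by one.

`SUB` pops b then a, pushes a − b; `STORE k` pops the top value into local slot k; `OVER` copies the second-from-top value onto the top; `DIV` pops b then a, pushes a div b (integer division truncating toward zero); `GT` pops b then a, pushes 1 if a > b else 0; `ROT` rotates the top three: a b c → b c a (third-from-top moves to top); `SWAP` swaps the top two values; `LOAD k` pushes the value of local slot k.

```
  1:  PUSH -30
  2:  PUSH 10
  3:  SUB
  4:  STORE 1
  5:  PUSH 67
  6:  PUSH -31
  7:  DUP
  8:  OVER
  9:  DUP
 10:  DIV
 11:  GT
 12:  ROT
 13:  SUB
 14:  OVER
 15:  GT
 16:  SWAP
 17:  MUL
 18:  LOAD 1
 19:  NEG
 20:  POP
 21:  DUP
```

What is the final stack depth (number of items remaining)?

2

PUSH -30  [-30]
PUSH 10   [-30, 10]
SUB       [-40]
STORE 1   []
PUSH 67   [67]
PUSH -31  [67, -31]
DUP       [67, -31, -31]
OVER      [67, -31, -31, -31]
DUP       [67, -31, -31, -31, -31]
DIV       [67, -31, -31, 1]
GT        [67, -31, 0]
ROT       [-31, 0, 67]
SUB       [-31, -67]
OVER      [-31, -67, -31]
GT        [-31, 0]
SWAP      [0, -31]
MUL       [0]
LOAD 1    [0, -40]
NEG       [0, 40]
POP       [0]
DUP       [0, 0]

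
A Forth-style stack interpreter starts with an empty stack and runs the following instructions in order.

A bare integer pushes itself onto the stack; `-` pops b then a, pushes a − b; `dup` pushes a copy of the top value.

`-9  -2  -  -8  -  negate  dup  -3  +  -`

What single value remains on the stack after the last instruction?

3

-9     → [-9]
-2     → [-9, -2]
-      → [-7]
-8     → [-7, -8]
-      → [1]
negate → [-1]
dup    → [-1, -1]
-3     → [-1, -1, -3]
+      → [-1, -4]
-      → [3]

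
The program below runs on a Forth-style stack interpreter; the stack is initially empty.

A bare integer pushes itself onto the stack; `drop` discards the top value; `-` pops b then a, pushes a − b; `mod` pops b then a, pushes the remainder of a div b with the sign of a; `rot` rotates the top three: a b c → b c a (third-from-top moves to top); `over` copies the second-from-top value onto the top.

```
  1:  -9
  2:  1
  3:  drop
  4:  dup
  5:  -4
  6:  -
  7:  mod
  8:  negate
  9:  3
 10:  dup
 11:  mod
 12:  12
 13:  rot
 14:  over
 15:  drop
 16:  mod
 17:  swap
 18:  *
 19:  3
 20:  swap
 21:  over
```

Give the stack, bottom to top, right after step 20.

-9     : -9
1      : -9 1
drop   : -9
dup    : -9 -9
-4     : -9 -9 -4
-      : -9 -5
mod    : -4
negate : 4
3      : 4 3
dup    : 4 3 3
mod    : 4 0
12     : 4 0 12
rot    : 0 12 4
over   : 0 12 4 12
drop   : 0 12 4
mod    : 0 0
swap   : 0 0
*      : 0
3      : 0 3
swap   : 3 0

[3, 0]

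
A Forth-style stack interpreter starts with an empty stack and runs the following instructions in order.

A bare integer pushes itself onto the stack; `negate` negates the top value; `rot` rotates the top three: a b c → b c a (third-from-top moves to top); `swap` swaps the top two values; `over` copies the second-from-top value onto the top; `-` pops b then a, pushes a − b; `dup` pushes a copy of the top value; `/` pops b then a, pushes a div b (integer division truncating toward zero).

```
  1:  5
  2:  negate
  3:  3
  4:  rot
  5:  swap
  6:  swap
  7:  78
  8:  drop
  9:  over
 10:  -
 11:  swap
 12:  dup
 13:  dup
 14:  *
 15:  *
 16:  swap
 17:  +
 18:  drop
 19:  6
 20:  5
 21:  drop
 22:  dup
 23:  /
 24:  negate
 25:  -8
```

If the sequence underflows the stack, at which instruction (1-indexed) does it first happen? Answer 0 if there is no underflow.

4

5      → [5]
negate → [-5]
3      → [-5, 3]
rot  — needs 3 operands, stack has 2 → underflow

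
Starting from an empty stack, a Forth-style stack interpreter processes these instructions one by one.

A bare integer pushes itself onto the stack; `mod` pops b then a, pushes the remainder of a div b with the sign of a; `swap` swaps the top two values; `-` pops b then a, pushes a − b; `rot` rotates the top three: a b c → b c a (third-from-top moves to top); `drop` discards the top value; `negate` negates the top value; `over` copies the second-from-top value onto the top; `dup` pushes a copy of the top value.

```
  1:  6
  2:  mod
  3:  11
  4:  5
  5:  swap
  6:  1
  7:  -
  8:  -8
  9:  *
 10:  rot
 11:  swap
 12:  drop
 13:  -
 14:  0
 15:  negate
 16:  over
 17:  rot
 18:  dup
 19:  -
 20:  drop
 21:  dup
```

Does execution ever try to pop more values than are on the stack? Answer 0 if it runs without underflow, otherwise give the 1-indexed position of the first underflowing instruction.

2

6 : [6]
mod  — needs 2 operands, stack has 1 → underflow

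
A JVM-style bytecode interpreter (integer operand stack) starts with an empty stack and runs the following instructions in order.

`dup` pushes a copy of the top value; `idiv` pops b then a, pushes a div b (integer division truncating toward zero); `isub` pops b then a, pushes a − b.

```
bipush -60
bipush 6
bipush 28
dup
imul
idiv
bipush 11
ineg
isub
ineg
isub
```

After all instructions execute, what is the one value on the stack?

bipush -60 -> -60
bipush 6   -> -60 6
bipush 28  -> -60 6 28
dup        -> -60 6 28 28
imul       -> -60 6 784
idiv       -> -60 0
bipush 11  -> -60 0 11
ineg       -> -60 0 -11
isub       -> -60 11
ineg       -> -60 -11
isub       -> -49

-49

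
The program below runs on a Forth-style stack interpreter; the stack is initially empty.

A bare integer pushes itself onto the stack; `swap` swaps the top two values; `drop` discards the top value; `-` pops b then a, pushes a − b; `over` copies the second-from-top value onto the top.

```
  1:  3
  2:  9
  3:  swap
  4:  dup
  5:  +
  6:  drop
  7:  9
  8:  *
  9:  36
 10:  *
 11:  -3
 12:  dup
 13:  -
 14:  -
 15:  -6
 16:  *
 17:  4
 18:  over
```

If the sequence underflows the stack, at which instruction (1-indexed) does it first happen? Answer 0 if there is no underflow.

3    : [3]
9    : [3, 9]
swap : [9, 3]
dup  : [9, 3, 3]
+    : [9, 6]
drop : [9]
9    : [9, 9]
*    : [81]
36   : [81, 36]
*    : [2916]
-3   : [2916, -3]
dup  : [2916, -3, -3]
-    : [2916, 0]
-    : [2916]
-6   : [2916, -6]
*    : [-17496]
4    : [-17496, 4]
over : [-17496, 4, -17496]

0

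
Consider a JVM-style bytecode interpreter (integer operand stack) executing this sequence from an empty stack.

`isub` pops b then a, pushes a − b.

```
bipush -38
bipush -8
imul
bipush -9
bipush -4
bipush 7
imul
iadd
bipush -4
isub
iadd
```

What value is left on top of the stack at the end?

bipush -38 → -38
bipush -8  → -38 -8
imul       → 304
bipush -9  → 304 -9
bipush -4  → 304 -9 -4
bipush 7   → 304 -9 -4 7
imul       → 304 -9 -28
iadd       → 304 -37
bipush -4  → 304 -37 -4
isub       → 304 -33
iadd       → 271

271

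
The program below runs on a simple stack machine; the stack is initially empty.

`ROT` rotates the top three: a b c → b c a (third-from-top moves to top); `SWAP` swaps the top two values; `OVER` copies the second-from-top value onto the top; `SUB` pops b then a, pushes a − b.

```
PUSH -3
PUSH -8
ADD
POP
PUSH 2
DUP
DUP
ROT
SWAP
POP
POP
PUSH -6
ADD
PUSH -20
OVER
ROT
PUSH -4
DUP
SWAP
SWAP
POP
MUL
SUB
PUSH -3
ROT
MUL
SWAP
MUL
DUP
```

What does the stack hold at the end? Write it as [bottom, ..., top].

PUSH -3  → -3
PUSH -8  → -3 -8
ADD      → -11
POP      → (empty)
PUSH 2   → 2
DUP      → 2 2
DUP      → 2 2 2
ROT      → 2 2 2
SWAP     → 2 2 2
POP      → 2 2
POP      → 2
PUSH -6  → 2 -6
ADD      → -4
PUSH -20 → -4 -20
OVER     → -4 -20 -4
ROT      → -20 -4 -4
PUSH -4  → -20 -4 -4 -4
DUP      → -20 -4 -4 -4 -4
SWAP     → -20 -4 -4 -4 -4
SWAP     → -20 -4 -4 -4 -4
POP      → -20 -4 -4 -4
MUL      → -20 -4 16
SUB      → -20 -20
PUSH -3  → -20 -20 -3
ROT      → -20 -3 -20
MUL      → -20 60
SWAP     → 60 -20
MUL      → -1200
DUP      → -1200 -1200

[-1200, -1200]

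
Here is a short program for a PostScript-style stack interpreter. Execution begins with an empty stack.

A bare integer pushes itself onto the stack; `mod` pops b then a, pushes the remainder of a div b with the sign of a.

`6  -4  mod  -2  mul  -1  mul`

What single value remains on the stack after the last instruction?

6    6
-4   6 -4
mod  2
-2   2 -2
mul  -4
-1   -4 -1
mul  4

4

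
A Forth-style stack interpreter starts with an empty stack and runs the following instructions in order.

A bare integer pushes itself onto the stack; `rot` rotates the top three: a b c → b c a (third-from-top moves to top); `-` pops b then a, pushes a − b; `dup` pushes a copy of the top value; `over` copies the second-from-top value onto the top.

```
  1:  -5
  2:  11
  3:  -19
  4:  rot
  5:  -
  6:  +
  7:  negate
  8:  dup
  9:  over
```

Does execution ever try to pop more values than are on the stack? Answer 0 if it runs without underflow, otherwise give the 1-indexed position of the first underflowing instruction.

0

-5      -5
11      -5 11
-19     -5 11 -19
rot     11 -19 -5
-       11 -14
+       -3
negate  3
dup     3 3
over    3 3 3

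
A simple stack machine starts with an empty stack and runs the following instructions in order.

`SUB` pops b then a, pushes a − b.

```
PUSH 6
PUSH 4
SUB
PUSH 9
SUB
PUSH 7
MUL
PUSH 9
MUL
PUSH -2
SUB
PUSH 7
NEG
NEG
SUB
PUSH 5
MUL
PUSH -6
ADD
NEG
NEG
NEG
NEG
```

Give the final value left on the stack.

PUSH 6  : [6]
PUSH 4  : [6, 4]
SUB     : [2]
PUSH 9  : [2, 9]
SUB     : [-7]
PUSH 7  : [-7, 7]
MUL     : [-49]
PUSH 9  : [-49, 9]
MUL     : [-441]
PUSH -2 : [-441, -2]
SUB     : [-439]
PUSH 7  : [-439, 7]
NEG     : [-439, -7]
NEG     : [-439, 7]
SUB     : [-446]
PUSH 5  : [-446, 5]
MUL     : [-2230]
PUSH -6 : [-2230, -6]
ADD     : [-2236]
NEG     : [2236]
NEG     : [-2236]
NEG     : [2236]
NEG     : [-2236]

-2236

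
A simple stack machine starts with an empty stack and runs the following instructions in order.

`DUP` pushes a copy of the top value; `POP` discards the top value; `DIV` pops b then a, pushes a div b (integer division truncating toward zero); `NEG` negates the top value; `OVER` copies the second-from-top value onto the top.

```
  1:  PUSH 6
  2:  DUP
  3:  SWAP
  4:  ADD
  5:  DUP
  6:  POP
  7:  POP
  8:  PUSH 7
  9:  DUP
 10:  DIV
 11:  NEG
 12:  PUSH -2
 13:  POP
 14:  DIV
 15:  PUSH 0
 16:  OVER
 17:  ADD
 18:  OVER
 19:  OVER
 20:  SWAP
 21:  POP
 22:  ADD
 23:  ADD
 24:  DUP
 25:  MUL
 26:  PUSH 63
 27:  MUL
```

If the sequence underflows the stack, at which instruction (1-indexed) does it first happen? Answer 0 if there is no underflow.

PUSH 6  → [6]
DUP     → [6, 6]
SWAP    → [6, 6]
ADD     → [12]
DUP     → [12, 12]
POP     → [12]
POP     → []
PUSH 7  → [7]
DUP     → [7, 7]
DIV     → [1]
NEG     → [-1]
PUSH -2 → [-1, -2]
POP     → [-1]
DIV  — needs 2 operands, stack has 1 → underflow

14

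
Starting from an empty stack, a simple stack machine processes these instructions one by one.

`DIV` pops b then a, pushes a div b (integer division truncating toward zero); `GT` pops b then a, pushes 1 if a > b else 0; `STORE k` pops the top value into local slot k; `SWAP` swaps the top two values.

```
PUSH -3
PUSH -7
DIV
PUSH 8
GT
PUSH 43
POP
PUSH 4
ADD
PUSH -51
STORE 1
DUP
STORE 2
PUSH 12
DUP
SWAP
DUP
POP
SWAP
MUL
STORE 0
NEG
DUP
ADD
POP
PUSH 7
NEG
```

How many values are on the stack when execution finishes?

PUSH -3  : -3
PUSH -7  : -3 -7
DIV      : 0
PUSH 8   : 0 8
GT       : 0
PUSH 43  : 0 43
POP      : 0
PUSH 4   : 0 4
ADD      : 4
PUSH -51 : 4 -51
STORE 1  : 4
DUP      : 4 4
STORE 2  : 4
PUSH 12  : 4 12
DUP      : 4 12 12
SWAP     : 4 12 12
DUP      : 4 12 12 12
POP      : 4 12 12
SWAP     : 4 12 12
MUL      : 4 144
STORE 0  : 4
NEG      : -4
DUP      : -4 -4
ADD      : -8
POP      : (empty)
PUSH 7   : 7
NEG      : -7

1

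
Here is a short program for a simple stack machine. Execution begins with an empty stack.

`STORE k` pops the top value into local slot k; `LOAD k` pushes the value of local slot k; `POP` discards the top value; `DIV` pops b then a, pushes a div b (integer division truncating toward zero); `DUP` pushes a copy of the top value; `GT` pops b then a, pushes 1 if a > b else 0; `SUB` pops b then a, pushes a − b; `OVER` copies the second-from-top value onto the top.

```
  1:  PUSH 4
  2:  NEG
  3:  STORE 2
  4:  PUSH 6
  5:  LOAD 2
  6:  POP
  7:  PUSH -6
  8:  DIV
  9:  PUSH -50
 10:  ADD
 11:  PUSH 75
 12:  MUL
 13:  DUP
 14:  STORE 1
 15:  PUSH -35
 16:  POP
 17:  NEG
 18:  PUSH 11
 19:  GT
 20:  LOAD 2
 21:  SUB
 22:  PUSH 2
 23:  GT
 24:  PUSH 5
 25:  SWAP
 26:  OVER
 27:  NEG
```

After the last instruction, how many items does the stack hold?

PUSH 4    [4]
NEG       [-4]
STORE 2   []
PUSH 6    [6]
LOAD 2    [6, -4]
POP       [6]
PUSH -6   [6, -6]
DIV       [-1]
PUSH -50  [-1, -50]
ADD       [-51]
PUSH 75   [-51, 75]
MUL       [-3825]
DUP       [-3825, -3825]
STORE 1   [-3825]
PUSH -35  [-3825, -35]
POP       [-3825]
NEG       [3825]
PUSH 11   [3825, 11]
GT        [1]
LOAD 2    [1, -4]
SUB       [5]
PUSH 2    [5, 2]
GT        [1]
PUSH 5    [1, 5]
SWAP      [5, 1]
OVER      [5, 1, 5]
NEG       [5, 1, -5]

3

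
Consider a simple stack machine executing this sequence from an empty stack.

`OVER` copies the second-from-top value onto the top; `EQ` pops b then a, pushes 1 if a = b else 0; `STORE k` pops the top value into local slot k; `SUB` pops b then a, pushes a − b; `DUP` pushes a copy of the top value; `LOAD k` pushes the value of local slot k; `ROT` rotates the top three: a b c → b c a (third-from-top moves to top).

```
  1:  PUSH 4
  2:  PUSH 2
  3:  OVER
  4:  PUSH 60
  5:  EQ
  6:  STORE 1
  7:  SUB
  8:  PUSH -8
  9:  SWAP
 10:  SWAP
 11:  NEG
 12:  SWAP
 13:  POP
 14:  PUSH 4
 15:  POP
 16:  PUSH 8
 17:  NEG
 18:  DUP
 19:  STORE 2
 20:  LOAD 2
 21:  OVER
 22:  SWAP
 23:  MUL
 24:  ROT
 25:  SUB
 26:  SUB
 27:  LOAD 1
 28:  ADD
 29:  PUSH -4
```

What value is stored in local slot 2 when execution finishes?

-8

PUSH 4   [4]
PUSH 2   [4, 2]
OVER     [4, 2, 4]
PUSH 60  [4, 2, 4, 60]
EQ       [4, 2, 0]
STORE 1  [4, 2]
SUB      [2]
PUSH -8  [2, -8]
SWAP     [-8, 2]
SWAP     [2, -8]
NEG      [2, 8]
SWAP     [8, 2]
POP      [8]
PUSH 4   [8, 4]
POP      [8]
PUSH 8   [8, 8]
NEG      [8, -8]
DUP      [8, -8, -8]
STORE 2  [8, -8]
LOAD 2   [8, -8, -8]
OVER     [8, -8, -8, -8]
SWAP     [8, -8, -8, -8]
MUL      [8, -8, 64]
ROT      [-8, 64, 8]
SUB      [-8, 56]
SUB      [-64]
LOAD 1   [-64, 0]
ADD      [-64]
PUSH -4  [-64, -4]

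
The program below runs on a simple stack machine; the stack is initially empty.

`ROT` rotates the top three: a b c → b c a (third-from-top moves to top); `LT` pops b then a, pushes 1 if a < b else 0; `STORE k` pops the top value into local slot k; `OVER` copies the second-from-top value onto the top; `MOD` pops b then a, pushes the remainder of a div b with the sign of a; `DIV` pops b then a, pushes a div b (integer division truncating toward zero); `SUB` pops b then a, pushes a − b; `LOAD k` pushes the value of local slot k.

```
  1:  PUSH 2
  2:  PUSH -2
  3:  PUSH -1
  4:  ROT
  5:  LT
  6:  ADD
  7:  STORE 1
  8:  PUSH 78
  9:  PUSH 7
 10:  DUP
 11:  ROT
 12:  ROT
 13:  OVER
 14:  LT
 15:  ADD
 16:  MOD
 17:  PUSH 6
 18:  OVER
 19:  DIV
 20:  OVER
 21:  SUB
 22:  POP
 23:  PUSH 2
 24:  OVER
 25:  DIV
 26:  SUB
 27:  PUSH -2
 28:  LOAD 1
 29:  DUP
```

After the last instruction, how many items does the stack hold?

PUSH 2   [2]
PUSH -2  [2, -2]
PUSH -1  [2, -2, -1]
ROT      [-2, -1, 2]
LT       [-2, 1]
ADD      [-1]
STORE 1  []
PUSH 78  [78]
PUSH 7   [78, 7]
DUP      [78, 7, 7]
ROT      [7, 7, 78]
ROT      [7, 78, 7]
OVER     [7, 78, 7, 78]
LT       [7, 78, 1]
ADD      [7, 79]
MOD      [7]
PUSH 6   [7, 6]
OVER     [7, 6, 7]
DIV      [7, 0]
OVER     [7, 0, 7]
SUB      [7, -7]
POP      [7]
PUSH 2   [7, 2]
OVER     [7, 2, 7]
DIV      [7, 0]
SUB      [7]
PUSH -2  [7, -2]
LOAD 1   [7, -2, -1]
DUP      [7, -2, -1, -1]

4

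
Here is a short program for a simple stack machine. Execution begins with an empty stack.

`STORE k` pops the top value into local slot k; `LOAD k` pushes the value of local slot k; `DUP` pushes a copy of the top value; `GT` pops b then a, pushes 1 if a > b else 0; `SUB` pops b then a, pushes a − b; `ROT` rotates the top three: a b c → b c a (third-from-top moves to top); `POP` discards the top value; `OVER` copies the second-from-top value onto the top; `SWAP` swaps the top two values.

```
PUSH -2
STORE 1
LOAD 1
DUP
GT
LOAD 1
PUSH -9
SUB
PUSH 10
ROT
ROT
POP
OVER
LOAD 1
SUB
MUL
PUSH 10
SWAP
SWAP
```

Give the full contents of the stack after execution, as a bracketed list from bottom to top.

[10, 0, 10]

PUSH -2 -> -2
STORE 1 -> (empty)
LOAD 1  -> -2
DUP     -> -2 -2
GT      -> 0
LOAD 1  -> 0 -2
PUSH -9 -> 0 -2 -9
SUB     -> 0 7
PUSH 10 -> 0 7 10
ROT     -> 7 10 0
ROT     -> 10 0 7
POP     -> 10 0
OVER    -> 10 0 10
LOAD 1  -> 10 0 10 -2
SUB     -> 10 0 12
MUL     -> 10 0
PUSH 10 -> 10 0 10
SWAP    -> 10 10 0
SWAP    -> 10 0 10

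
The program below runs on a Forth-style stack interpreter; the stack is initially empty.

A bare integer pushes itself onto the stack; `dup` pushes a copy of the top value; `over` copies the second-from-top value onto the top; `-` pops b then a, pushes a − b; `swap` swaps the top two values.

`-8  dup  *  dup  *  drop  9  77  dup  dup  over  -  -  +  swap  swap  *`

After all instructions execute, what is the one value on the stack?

1386

-8    [-8]
dup   [-8, -8]
*     [64]
dup   [64, 64]
*     [4096]
drop  []
9     [9]
77    [9, 77]
dup   [9, 77, 77]
dup   [9, 77, 77, 77]
over  [9, 77, 77, 77, 77]
-     [9, 77, 77, 0]
-     [9, 77, 77]
+     [9, 154]
swap  [154, 9]
swap  [9, 154]
*     [1386]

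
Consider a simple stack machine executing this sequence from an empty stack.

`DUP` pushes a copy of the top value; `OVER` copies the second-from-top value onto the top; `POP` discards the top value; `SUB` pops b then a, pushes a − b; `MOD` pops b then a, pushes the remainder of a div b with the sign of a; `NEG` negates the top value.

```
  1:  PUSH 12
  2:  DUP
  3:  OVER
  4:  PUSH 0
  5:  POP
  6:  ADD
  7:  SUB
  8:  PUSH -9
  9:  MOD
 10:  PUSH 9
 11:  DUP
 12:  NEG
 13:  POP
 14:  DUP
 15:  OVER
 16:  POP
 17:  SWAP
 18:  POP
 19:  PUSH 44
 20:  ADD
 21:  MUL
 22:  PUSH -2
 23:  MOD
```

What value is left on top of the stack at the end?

-1

PUSH 12  12
DUP      12 12
OVER     12 12 12
PUSH 0   12 12 12 0
POP      12 12 12
ADD      12 24
SUB      -12
PUSH -9  -12 -9
MOD      -3
PUSH 9   -3 9
DUP      -3 9 9
NEG      -3 9 -9
POP      -3 9
DUP      -3 9 9
OVER     -3 9 9 9
POP      -3 9 9
SWAP     -3 9 9
POP      -3 9
PUSH 44  -3 9 44
ADD      -3 53
MUL      -159
PUSH -2  -159 -2
MOD      -1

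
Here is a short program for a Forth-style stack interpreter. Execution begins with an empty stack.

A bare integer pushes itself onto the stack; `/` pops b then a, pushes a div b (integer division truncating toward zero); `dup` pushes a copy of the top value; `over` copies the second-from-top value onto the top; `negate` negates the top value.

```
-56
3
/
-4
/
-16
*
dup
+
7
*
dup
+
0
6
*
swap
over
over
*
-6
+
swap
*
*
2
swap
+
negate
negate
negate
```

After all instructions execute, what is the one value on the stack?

-56     [-56]
3       [-56, 3]
/       [-18]
-4      [-18, -4]
/       [4]
-16     [4, -16]
*       [-64]
dup     [-64, -64]
+       [-128]
7       [-128, 7]
*       [-896]
dup     [-896, -896]
+       [-1792]
0       [-1792, 0]
6       [-1792, 0, 6]
*       [-1792, 0]
swap    [0, -1792]
over    [0, -1792, 0]
over    [0, -1792, 0, -1792]
*       [0, -1792, 0]
-6      [0, -1792, 0, -6]
+       [0, -1792, -6]
swap    [0, -6, -1792]
*       [0, 10752]
*       [0]
2       [0, 2]
swap    [2, 0]
+       [2]
negate  [-2]
negate  [2]
negate  [-2]

-2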